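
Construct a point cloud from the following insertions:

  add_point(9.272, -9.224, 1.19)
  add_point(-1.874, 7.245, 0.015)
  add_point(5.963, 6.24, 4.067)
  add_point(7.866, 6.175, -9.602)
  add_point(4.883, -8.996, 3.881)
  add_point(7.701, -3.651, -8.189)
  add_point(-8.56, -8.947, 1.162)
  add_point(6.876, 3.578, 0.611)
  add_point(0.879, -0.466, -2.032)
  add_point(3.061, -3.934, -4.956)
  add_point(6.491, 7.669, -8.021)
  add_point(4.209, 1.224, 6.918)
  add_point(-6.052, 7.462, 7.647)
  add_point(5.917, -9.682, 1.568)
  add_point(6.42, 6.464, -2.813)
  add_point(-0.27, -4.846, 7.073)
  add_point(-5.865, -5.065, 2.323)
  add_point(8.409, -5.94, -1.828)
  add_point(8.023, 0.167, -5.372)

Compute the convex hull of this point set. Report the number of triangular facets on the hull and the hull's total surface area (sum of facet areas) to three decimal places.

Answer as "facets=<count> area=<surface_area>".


Hull vertices (12/19): indices [0, 1, 2, 3, 4, 5, 6, 10, 11, 12, 13, 15].

Area of each hull facet:
  f1: (p2, p12, p10) → 72.9062
  f2: (p15, p12, p6) → 74.6389
  f3: (p1, p10, p6) → 95.3128
  f4: (p1, p12, p6) → 74.5748
  f5: (p1, p12, p10) → 15.4416
  f6: (p3, p5, p0) → 42.9692
  f7: (p3, p10, p6) → 30.7367
  f8: (p3, p5, p6) → 90.6009
  f9: (p3, p2, p0) → 108.4381
  f10: (p3, p2, p10) → 12.9387
  f11: (p4, p15, p6) → 40.1719
  f12: (p11, p2, p12) → 35.8380
  f13: (p11, p15, p12) → 45.2004
  f14: (p11, p4, p15) → 27.7021
  f15: (p11, p2, p0) → 36.5900
  f16: (p11, p4, p0) → 26.6909
  f17: (p13, p4, p6) → 17.5896
  f18: (p13, p4, p0) → 3.9921
  f19: (p13, p5, p6) → 83.7160
  f20: (p13, p5, p0) → 18.7728
Σ area = 954.822

Euler characteristic 12−30+20 = 2 ✓

facets=20 area=954.822


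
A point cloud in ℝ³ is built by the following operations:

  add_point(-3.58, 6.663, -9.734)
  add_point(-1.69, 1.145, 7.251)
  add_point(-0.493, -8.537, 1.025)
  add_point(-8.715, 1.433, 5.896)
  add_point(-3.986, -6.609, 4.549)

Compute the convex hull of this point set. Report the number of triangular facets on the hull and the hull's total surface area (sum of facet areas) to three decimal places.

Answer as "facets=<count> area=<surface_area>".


Hull vertices (5/5): indices [0, 1, 2, 3, 4].

Triangle areas on the boundary:
  f1: (p1, p0, p3) → 61.4411
  f2: (p1, p0, p2) → 100.8588
  f3: (p4, p0, p3) → 81.3459
  f4: (p4, p0, p2) → 50.2305
  f5: (p4, p1, p3) → 29.2356
  f6: (p4, p1, p2) → 21.1503
Σ area = 344.262

Euler: V−E+F = 5−9+6 = 2.

facets=6 area=344.262


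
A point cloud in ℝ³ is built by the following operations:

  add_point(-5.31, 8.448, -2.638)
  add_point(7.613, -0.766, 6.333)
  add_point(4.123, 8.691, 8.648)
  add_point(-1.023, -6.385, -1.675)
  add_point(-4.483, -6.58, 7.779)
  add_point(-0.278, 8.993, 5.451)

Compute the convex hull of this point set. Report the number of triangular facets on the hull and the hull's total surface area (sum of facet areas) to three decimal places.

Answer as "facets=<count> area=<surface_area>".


Extreme-point indices: [0, 1, 2, 3, 4, 5] — 6 of 6 on the boundary.

Per-facet area ½‖(b−a)×(c−a)‖:
  f1: (p2, p1, p0) → 76.0436
  f2: (p2, p4, p1) → 69.6467
  f3: (p3, p1, p0) → 99.0726
  f4: (p3, p4, p0) → 77.8724
  f5: (p3, p4, p1) → 61.7729
  f6: (p5, p4, p0) → 77.5689
  f7: (p5, p2, p0) → 10.1686
  f8: (p5, p2, p4) → 44.2814
Σ area = 516.427

Euler characteristic 6−12+8 = 2 ✓

facets=8 area=516.427


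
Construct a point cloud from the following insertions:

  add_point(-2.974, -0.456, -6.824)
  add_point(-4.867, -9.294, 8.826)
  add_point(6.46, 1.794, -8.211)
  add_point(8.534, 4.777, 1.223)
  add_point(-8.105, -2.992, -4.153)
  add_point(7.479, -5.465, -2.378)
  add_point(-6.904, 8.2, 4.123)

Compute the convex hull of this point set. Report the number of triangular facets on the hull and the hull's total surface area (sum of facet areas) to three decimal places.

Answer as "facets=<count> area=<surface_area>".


7 of the 7 inputs are extreme points: [0, 1, 2, 3, 4, 5, 6].

Triangle areas on the boundary:
  f1: (p1, p6, p4) → 101.2646
  f2: (p1, p6, p3) → 141.2905
  f3: (p5, p1, p4) → 108.6196
  f4: (p5, p1, p3) → 93.1040
  f5: (p2, p6, p3) → 81.2153
  f6: (p2, p5, p3) → 43.9010
  f7: (p0, p6, p4) → 43.6810
  f8: (p0, p2, p6) → 69.1058
  f9: (p0, p5, p4) → 36.4146
  f10: (p0, p2, p5) → 45.2880
Σ area = 763.884

Euler: V−E+F = 7−15+10 = 2.

facets=10 area=763.884


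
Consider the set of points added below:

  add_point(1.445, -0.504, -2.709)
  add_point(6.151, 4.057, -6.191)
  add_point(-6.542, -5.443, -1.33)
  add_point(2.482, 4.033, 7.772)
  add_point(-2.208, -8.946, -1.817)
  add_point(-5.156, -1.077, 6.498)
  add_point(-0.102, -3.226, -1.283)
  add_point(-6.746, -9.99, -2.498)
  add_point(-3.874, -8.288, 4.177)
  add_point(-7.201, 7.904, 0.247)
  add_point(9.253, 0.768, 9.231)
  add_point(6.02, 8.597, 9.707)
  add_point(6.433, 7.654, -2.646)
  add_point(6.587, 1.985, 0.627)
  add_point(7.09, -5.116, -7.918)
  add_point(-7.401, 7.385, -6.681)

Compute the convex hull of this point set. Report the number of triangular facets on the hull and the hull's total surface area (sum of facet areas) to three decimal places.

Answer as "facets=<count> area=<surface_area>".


facets=18 area=1064.984

Extreme-point indices: [1, 4, 5, 7, 8, 9, 10, 11, 12, 14, 15] — 11 of 16 on the boundary.

Per-facet area ½‖(b−a)×(c−a)‖:
  f1: (p14, p7, p15) → 130.9149
  f2: (p12, p14, p10) → 95.9674
  f3: (p4, p14, p10) → 102.8116
  f4: (p4, p14, p7) → 18.0050
  f5: (p1, p14, p15) → 61.9694
  f6: (p1, p12, p15) → 35.1683
  f7: (p1, p12, p14) → 13.6212
  f8: (p11, p5, p10) → 60.7749
  f9: (p11, p12, p15) → 86.5297
  f10: (p11, p12, p10) → 52.0718
  f11: (p8, p5, p10) → 56.7804
  f12: (p8, p5, p7) → 26.0189
  f13: (p8, p4, p10) → 51.8323
  f14: (p8, p4, p7) → 14.6541
  f15: (p9, p11, p15) → 44.9774
  f16: (p9, p11, p5) → 81.2666
  f17: (p9, p7, p15) → 61.3301
  f18: (p9, p5, p7) → 70.2900
Σ area = 1064.984

Euler characteristic 11−27+18 = 2 ✓


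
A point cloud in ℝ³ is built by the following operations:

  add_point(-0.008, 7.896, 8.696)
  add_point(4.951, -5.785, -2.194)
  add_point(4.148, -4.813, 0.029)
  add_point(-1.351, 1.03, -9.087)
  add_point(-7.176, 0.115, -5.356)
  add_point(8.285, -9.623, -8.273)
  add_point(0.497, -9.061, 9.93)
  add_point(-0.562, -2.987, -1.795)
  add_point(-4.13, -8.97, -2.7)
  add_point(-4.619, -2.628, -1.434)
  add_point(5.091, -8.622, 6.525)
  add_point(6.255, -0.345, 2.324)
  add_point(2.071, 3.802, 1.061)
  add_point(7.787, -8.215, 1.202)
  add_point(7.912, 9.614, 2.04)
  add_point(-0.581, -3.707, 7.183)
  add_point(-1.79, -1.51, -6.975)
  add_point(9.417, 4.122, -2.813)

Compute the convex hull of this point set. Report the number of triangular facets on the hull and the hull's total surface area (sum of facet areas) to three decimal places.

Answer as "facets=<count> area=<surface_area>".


Hull vertices (10/18): indices [0, 3, 4, 5, 6, 8, 10, 13, 14, 17].

Facet areas (half cross-product norm):
  f1: (p0, p6, p4) → 138.9180
  f2: (p3, p5, p17) → 84.2079
  f3: (p8, p6, p4) → 62.3297
  f4: (p8, p6, p5) → 91.4036
  f5: (p8, p3, p4) → 34.6899
  f6: (p8, p3, p5) → 76.6919
  f7: (p13, p5, p17) → 61.7850
  f8: (p10, p6, p5) → 29.1344
  f9: (p10, p13, p5) → 12.9321
  f10: (p10, p0, p6) → 48.5519
  f11: (p14, p10, p0) → 90.3955
  f12: (p14, p3, p17) → 45.4272
  f13: (p14, p13, p17) → 43.2203
  f14: (p14, p10, p13) → 53.3518
  f15: (p14, p0, p4) → 91.4861
  f16: (p14, p3, p4) → 57.8389
Σ area = 1022.364

Euler characteristic 10−24+16 = 2 ✓

facets=16 area=1022.364


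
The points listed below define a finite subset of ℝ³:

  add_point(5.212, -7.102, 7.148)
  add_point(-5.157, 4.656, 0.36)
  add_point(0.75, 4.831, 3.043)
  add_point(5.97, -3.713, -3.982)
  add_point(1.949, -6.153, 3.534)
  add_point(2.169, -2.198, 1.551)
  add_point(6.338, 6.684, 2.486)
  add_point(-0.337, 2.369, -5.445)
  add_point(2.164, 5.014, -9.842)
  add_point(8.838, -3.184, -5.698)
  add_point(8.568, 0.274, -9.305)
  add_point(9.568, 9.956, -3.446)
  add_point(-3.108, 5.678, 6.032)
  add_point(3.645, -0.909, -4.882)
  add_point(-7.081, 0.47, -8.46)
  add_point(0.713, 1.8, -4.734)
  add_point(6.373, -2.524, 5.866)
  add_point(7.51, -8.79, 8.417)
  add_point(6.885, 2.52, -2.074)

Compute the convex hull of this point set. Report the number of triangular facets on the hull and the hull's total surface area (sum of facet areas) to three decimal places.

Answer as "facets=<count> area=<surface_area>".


Points on the hull: [0, 1, 3, 4, 6, 8, 9, 10, 11, 12, 14, 17] (12 of 19).

Triangle areas on the boundary:
  f1: (p9, p17, p11) → 99.4951
  f2: (p4, p12, p14) → 96.7056
  f3: (p6, p17, p11) → 46.9508
  f4: (p6, p12, p11) → 26.3823
  f5: (p6, p12, p17) → 83.2530
  f6: (p1, p8, p14) → 50.2256
  f7: (p1, p12, p14) → 8.8303
  f8: (p1, p8, p11) → 68.6923
  f9: (p1, p12, p11) → 48.7579
  f10: (p10, p8, p14) → 37.1659
  f11: (p10, p9, p14) → 39.2038
  f12: (p10, p8, p11) → 41.5620
  f13: (p10, p9, p11) → 27.7767
  f14: (p0, p12, p17) → 11.2271
  f15: (p0, p4, p17) → 3.6188
  f16: (p0, p4, p12) → 31.1357
  f17: (p3, p9, p17) → 20.6186
  f18: (p3, p4, p17) → 33.2436
  f19: (p3, p9, p14) → 20.1377
  f20: (p3, p4, p14) → 63.7722
Σ area = 858.755

Check V−E+F: 12 − 30 + 20 = 2.

facets=20 area=858.755


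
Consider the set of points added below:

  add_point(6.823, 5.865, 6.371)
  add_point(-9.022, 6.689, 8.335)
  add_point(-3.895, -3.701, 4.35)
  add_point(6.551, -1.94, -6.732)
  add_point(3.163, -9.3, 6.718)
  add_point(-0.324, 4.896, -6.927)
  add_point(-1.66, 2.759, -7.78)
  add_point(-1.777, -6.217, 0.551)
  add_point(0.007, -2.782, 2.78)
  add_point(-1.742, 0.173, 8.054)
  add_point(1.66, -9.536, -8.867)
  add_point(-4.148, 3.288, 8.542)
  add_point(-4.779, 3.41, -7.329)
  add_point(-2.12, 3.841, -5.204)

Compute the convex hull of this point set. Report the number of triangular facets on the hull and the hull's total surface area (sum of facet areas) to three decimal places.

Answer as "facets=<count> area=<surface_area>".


Hull vertices (12/14): indices [0, 1, 2, 3, 4, 5, 6, 7, 9, 10, 11, 12].

Per-facet area ½‖(b−a)×(c−a)‖:
  f1: (p11, p0, p1) → 25.9778
  f2: (p5, p0, p1) → 112.9634
  f3: (p4, p11, p1) → 19.4762
  f4: (p12, p5, p1) → 38.8271
  f5: (p3, p5, p0) → 69.7959
  f6: (p3, p4, p0) → 104.2526
  f7: (p3, p4, p10) → 69.5207
  f8: (p2, p4, p1) → 38.1248
  f9: (p2, p12, p1) → 82.4140
  f10: (p2, p12, p10) → 91.2800
  f11: (p9, p11, p0) → 20.5820
  f12: (p9, p4, p0) → 55.8072
  f13: (p9, p4, p11) → 3.7859
  f14: (p6, p12, p10) → 18.2789
  f15: (p6, p12, p5) → 4.1107
  f16: (p6, p3, p10) → 44.0535
  f17: (p6, p3, p5) → 12.6299
  f18: (p7, p4, p10) → 42.0428
  f19: (p7, p2, p10) → 6.5766
  f20: (p7, p2, p4) → 21.1498
Σ area = 881.650

Euler characteristic 12−30+20 = 2 ✓

facets=20 area=881.650


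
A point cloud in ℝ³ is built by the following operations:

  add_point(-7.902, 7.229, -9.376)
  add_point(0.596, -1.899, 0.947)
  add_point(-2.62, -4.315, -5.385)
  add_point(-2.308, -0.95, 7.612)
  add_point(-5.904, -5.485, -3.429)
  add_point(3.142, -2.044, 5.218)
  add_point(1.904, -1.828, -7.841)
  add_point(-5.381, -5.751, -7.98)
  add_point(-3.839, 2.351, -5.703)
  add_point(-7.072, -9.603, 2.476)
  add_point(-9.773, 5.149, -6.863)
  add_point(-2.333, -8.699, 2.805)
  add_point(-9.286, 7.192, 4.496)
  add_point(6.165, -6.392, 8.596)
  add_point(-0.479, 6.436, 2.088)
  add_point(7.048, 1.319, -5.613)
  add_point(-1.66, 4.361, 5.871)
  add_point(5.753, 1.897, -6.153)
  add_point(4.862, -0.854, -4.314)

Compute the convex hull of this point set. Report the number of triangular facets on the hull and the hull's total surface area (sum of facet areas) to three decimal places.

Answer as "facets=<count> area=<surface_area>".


facets=22 area=945.126

Points on the hull: [0, 3, 6, 7, 9, 10, 11, 12, 13, 14, 15, 16, 17] (13 of 19).

Area of each hull facet:
  f1: (p12, p9, p10) → 94.4478
  f2: (p7, p9, p10) → 65.5308
  f3: (p14, p13, p15) → 88.5884
  f4: (p3, p13, p9) → 56.3172
  f5: (p3, p12, p9) → 61.2494
  f6: (p0, p7, p10) → 21.4185
  f7: (p0, p12, p10) → 18.3048
  f8: (p0, p14, p12) → 59.6578
  f9: (p6, p13, p15) → 52.0228
  f10: (p6, p0, p7) → 52.5810
  f11: (p11, p13, p9) → 12.6304
  f12: (p11, p7, p9) → 26.9509
  f13: (p11, p6, p13) → 70.2332
  f14: (p11, p6, p7) → 47.5641
  f15: (p16, p14, p13) → 28.0230
  f16: (p16, p14, p12) → 18.4236
  f17: (p16, p3, p13) → 25.5426
  f18: (p16, p3, p12) → 22.3535
  f19: (p17, p6, p15) → 3.8281
  f20: (p17, p6, p0) → 37.5858
  f21: (p17, p14, p15) → 7.9730
  f22: (p17, p0, p14) → 73.8990
Σ area = 945.126

Euler characteristic 13−33+22 = 2 ✓


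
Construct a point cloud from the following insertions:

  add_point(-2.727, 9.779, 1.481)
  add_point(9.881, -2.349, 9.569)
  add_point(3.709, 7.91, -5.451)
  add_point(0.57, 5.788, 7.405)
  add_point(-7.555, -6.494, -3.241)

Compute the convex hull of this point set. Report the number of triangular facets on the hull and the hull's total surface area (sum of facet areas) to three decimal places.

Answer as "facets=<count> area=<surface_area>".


5 of the 5 inputs are extreme points: [0, 1, 2, 3, 4].

Triangle areas on the boundary:
  f1: (p2, p1, p4) → 167.8830
  f2: (p2, p0, p4) → 83.4118
  f3: (p3, p1, p4) → 114.0550
  f4: (p3, p0, p4) → 68.5001
  f5: (p3, p2, p1) → 83.7504
  f6: (p3, p2, p0) → 37.4184
Σ area = 555.019

Check V−E+F: 5 − 9 + 6 = 2.

facets=6 area=555.019


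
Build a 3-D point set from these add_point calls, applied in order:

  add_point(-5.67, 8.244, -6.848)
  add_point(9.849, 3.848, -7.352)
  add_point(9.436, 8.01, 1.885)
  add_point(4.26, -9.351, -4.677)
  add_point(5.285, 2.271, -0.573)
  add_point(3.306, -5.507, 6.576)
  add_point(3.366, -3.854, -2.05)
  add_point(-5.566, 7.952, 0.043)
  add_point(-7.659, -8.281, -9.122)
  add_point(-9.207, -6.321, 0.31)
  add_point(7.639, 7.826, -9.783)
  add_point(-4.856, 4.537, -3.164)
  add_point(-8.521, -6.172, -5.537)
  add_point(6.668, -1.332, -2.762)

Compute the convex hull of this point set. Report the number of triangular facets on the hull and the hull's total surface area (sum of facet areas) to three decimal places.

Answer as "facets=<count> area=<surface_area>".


Extreme-point indices: [0, 1, 2, 3, 5, 7, 8, 9, 10, 12] — 10 of 14 on the boundary.

Per-facet area ½‖(b−a)×(c−a)‖:
  f1: (p7, p0, p9) → 50.7342
  f2: (p7, p5, p9) → 99.4598
  f3: (p12, p0, p9) → 43.0414
  f4: (p12, p8, p9) → 6.6080
  f5: (p12, p8, p0) → 29.0992
  f6: (p10, p8, p0) → 114.3466
  f7: (p3, p5, p1) → 86.6360
  f8: (p3, p10, p1) → 29.5058
  f9: (p3, p10, p8) → 116.3955
  f10: (p3, p5, p9) → 77.7142
  f11: (p3, p8, p9) → 61.3543
  f12: (p2, p5, p1) → 78.7451
  f13: (p2, p7, p5) → 109.8628
  f14: (p2, p10, p1) → 26.0380
  f15: (p2, p7, p0) → 51.6423
  f16: (p2, p10, p0) → 80.3270
Σ area = 1061.510

Euler characteristic 10−24+16 = 2 ✓

facets=16 area=1061.510


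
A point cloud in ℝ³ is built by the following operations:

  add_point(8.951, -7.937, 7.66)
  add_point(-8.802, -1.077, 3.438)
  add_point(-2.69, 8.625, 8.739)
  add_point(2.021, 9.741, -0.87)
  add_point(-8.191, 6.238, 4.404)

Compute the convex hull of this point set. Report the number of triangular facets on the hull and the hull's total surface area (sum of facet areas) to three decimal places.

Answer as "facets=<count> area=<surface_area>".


facets=6 area=478.165

5 of the 5 inputs are extreme points: [0, 1, 2, 3, 4].

Area of each hull facet:
  f1: (p3, p0, p1) → 146.7149
  f2: (p2, p0, p1) → 118.8620
  f3: (p2, p3, p0) → 106.5320
  f4: (p4, p3, p1) → 42.4182
  f5: (p4, p2, p1) → 24.3707
  f6: (p4, p2, p3) → 39.2672
Σ area = 478.165

Euler characteristic 5−9+6 = 2 ✓


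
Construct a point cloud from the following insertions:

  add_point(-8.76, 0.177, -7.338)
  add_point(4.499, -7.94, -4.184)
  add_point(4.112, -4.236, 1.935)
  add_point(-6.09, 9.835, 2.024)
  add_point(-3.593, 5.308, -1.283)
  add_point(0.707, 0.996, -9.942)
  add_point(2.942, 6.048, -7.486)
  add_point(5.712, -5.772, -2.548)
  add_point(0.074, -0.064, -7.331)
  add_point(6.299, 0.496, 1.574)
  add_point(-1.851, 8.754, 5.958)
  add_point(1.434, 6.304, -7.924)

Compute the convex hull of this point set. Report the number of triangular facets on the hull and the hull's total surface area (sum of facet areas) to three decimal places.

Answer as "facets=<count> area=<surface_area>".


Points on the hull: [0, 1, 2, 3, 5, 6, 7, 9, 10, 11] (10 of 12).

Per-facet area ½‖(b−a)×(c−a)‖:
  f1: (p11, p3, p0) → 70.9230
  f2: (p11, p5, p0) → 28.0447
  f3: (p10, p2, p9) → 30.8772
  f4: (p10, p3, p0) → 35.6629
  f5: (p10, p2, p0) → 112.2704
  f6: (p1, p5, p0) → 55.1849
  f7: (p1, p2, p0) → 56.2562
  f8: (p7, p2, p9) → 13.0236
  f9: (p7, p1, p2) → 6.0260
  f10: (p6, p1, p5) → 32.2042
  f11: (p6, p7, p1) → 18.1559
  f12: (p6, p11, p5) → 4.5438
  f13: (p6, p7, p9) → 41.8657
  f14: (p6, p10, p9) → 67.0477
  f15: (p6, p11, p3) → 9.5274
  f16: (p6, p10, p3) → 40.0810
Σ area = 621.695

Euler: V−E+F = 10−24+16 = 2.

facets=16 area=621.695


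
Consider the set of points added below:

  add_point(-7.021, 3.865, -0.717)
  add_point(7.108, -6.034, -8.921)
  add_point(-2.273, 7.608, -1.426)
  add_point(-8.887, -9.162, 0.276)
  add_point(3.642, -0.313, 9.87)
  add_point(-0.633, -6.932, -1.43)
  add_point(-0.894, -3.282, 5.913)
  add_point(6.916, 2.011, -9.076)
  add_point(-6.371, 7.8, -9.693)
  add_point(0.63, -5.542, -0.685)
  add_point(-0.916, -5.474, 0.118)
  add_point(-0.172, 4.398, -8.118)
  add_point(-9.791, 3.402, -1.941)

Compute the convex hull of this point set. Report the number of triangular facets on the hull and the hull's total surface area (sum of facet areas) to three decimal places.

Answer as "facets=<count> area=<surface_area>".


facets=12 area=863.740

Points on the hull: [1, 2, 3, 4, 5, 7, 8, 12] (8 of 13).

Facet areas (half cross-product norm):
  f1: (p4, p3, p12) → 108.8241
  f2: (p7, p4, p1) → 77.2286
  f3: (p8, p3, p12) → 50.2455
  f4: (p8, p3, p1) → 160.9036
  f5: (p8, p7, p1) → 52.9392
  f6: (p5, p3, p1) → 25.9403
  f7: (p5, p4, p1) → 70.8766
  f8: (p5, p4, p3) → 58.0487
  f9: (p2, p7, p4) → 98.8954
  f10: (p2, p8, p7) → 59.6738
  f11: (p2, p4, p12) → 64.2137
  f12: (p2, p8, p12) → 35.9505
Σ area = 863.740

Euler characteristic 8−18+12 = 2 ✓


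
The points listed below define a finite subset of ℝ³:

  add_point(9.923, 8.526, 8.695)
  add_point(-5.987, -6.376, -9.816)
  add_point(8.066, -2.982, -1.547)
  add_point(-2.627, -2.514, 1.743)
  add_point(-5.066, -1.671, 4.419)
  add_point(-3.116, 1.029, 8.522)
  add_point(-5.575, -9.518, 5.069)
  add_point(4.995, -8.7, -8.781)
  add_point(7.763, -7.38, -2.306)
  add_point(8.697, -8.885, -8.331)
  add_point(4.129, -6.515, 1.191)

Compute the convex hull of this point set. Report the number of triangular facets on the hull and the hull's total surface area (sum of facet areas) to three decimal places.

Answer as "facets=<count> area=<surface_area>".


Extreme-point indices: [0, 1, 4, 5, 6, 7, 8, 9, 10] — 9 of 11 on the boundary.

Facet areas (half cross-product norm):
  f1: (p5, p0, p1) → 142.4040
  f2: (p5, p6, p0) → 64.7105
  f3: (p9, p0, p1) → 182.5145
  f4: (p4, p6, p1) → 57.5648
  f5: (p4, p5, p1) → 15.6979
  f6: (p4, p5, p6) → 18.4250
  f7: (p7, p6, p1) → 84.6906
  f8: (p7, p9, p1) → 3.3597
  f9: (p7, p9, p6) → 28.1466
  f10: (p8, p9, p0) → 42.2939
  f11: (p8, p9, p6) → 40.1886
  f12: (p10, p6, p0) → 89.6465
  f13: (p10, p8, p0) → 44.5694
  f14: (p10, p8, p6) → 15.4795
Σ area = 829.691

Euler characteristic 9−21+14 = 2 ✓

facets=14 area=829.691


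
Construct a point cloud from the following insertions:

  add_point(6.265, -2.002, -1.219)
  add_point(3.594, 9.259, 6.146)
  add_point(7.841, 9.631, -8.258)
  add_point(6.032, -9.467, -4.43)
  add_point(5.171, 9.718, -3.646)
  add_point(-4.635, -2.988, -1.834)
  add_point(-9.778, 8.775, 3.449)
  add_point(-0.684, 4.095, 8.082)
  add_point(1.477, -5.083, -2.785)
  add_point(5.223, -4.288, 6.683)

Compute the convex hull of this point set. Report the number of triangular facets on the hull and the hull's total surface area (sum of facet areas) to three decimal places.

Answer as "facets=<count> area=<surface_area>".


facets=14 area=839.219

Extreme-point indices: [0, 1, 2, 3, 4, 5, 6, 7, 9] — 9 of 10 on the boundary.

Area of each hull facet:
  f1: (p1, p7, p6) → 39.0778
  f2: (p5, p2, p6) → 128.5575
  f3: (p5, p3, p2) → 115.3822
  f4: (p4, p2, p6) → 25.1960
  f5: (p4, p1, p6) → 67.7153
  f6: (p4, p1, p2) → 9.5761
  f7: (p0, p3, p2) → 45.3013
  f8: (p9, p5, p3) → 69.7996
  f9: (p9, p0, p3) → 33.4623
  f10: (p9, p7, p6) → 38.8203
  f11: (p9, p5, p6) → 90.2700
  f12: (p9, p1, p7) → 35.2997
  f13: (p9, p1, p2) → 102.5198
  f14: (p9, p0, p2) → 38.2407
Σ area = 839.219

Euler characteristic 9−21+14 = 2 ✓


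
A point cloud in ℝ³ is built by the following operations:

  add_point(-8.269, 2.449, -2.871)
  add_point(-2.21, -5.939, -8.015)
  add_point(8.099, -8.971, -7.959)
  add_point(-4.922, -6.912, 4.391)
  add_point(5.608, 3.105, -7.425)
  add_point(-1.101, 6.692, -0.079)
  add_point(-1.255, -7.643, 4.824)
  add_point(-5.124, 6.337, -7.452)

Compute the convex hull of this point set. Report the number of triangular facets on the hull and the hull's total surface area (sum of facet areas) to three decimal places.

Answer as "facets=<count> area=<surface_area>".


facets=12 area=642.007

Points on the hull: [0, 1, 2, 3, 4, 5, 6, 7] (8 of 8).

Per-facet area ½‖(b−a)×(c−a)‖:
  f1: (p7, p5, p0) → 26.7424
  f2: (p3, p6, p2) → 25.9600
  f3: (p3, p5, p0) → 54.0302
  f4: (p3, p6, p5) → 27.8730
  f5: (p1, p7, p0) → 38.8630
  f6: (p1, p3, p0) → 64.1552
  f7: (p1, p3, p2) → 67.3416
  f8: (p4, p7, p5) → 42.1155
  f9: (p4, p6, p2) → 95.3349
  f10: (p4, p6, p5) → 79.7923
  f11: (p4, p1, p2) → 58.5487
  f12: (p4, p1, p7) → 61.2500
Σ area = 642.007

Check V−E+F: 8 − 18 + 12 = 2.


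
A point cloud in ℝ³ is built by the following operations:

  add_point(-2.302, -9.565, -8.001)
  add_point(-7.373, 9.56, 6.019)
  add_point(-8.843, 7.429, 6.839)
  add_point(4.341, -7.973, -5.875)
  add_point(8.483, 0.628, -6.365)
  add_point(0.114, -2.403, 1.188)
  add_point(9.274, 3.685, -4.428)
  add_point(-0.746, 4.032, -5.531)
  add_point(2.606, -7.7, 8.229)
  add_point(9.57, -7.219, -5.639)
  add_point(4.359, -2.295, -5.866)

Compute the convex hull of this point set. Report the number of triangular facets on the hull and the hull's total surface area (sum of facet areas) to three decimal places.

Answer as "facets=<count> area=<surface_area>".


8 of the 11 inputs are extreme points: [0, 1, 2, 4, 6, 7, 8, 9].

Facet areas (half cross-product norm):
  f1: (p8, p0, p2) → 160.2741
  f2: (p8, p0, p9) → 92.2499
  f3: (p7, p0, p2) → 100.4869
  f4: (p1, p7, p2) → 19.2207
  f5: (p1, p8, p2) → 24.4689
  f6: (p4, p0, p9) → 49.0065
  f7: (p4, p7, p0) → 66.5082
  f8: (p6, p1, p7) → 67.1933
  f9: (p6, p4, p7) → 18.1322
  f10: (p6, p1, p8) → 165.4999
  f11: (p6, p8, p9) → 84.9258
  f12: (p6, p4, p9) → 9.9572
Σ area = 857.924

Euler: V−E+F = 8−18+12 = 2.

facets=12 area=857.924


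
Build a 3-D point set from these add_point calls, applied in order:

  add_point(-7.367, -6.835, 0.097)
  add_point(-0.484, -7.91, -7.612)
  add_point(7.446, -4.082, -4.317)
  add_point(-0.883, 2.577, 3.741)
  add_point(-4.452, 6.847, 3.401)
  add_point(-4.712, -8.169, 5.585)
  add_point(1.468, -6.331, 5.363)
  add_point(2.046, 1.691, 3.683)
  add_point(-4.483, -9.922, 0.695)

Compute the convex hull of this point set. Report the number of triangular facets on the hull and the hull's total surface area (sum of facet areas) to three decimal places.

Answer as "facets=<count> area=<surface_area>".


Points on the hull: [0, 1, 2, 4, 5, 6, 7, 8] (8 of 9).

Per-facet area ½‖(b−a)×(c−a)‖:
  f1: (p5, p4, p0) → 44.6899
  f2: (p1, p4, p0) → 73.9951
  f3: (p1, p4, p2) → 83.0717
  f4: (p6, p5, p4) → 46.6483
  f5: (p7, p4, p2) → 34.6224
  f6: (p7, p6, p2) → 43.7435
  f7: (p7, p6, p4) → 28.2865
  f8: (p8, p6, p5) → 16.7689
  f9: (p8, p5, p0) → 10.9807
  f10: (p8, p1, p0) → 20.1304
  f11: (p8, p1, p2) → 43.9496
  f12: (p8, p6, p2) → 48.5434
Σ area = 495.431

Euler: V−E+F = 8−18+12 = 2.

facets=12 area=495.431


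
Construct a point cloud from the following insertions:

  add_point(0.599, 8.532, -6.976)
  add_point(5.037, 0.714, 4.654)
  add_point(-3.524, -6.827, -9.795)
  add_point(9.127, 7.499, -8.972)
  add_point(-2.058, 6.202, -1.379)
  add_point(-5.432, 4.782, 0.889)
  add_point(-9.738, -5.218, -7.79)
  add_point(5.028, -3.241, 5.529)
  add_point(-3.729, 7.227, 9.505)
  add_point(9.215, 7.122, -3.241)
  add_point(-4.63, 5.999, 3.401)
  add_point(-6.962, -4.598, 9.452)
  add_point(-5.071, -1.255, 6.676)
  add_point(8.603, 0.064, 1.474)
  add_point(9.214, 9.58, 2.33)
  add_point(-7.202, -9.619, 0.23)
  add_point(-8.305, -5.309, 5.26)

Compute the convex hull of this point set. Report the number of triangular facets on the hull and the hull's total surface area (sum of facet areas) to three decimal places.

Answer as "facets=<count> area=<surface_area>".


14 of the 17 inputs are extreme points: [0, 2, 3, 5, 6, 7, 8, 9, 10, 11, 13, 14, 15, 16].

Per-facet area ½‖(b−a)×(c−a)‖:
  f1: (p2, p15, p6) → 31.7403
  f2: (p2, p0, p6) → 54.2531
  f3: (p2, p7, p15) → 81.4009
  f4: (p11, p7, p8) → 72.8240
  f5: (p11, p7, p15) → 65.3031
  f6: (p14, p7, p8) → 88.9216
  f7: (p14, p0, p8) → 92.3703
  f8: (p5, p8, p6) → 34.4878
  f9: (p5, p0, p6) → 73.7344
  f10: (p3, p2, p0) → 70.8892
  f11: (p3, p14, p9) → 8.0981
  f12: (p3, p14, p0) → 49.2392
  f13: (p16, p15, p6) → 30.4911
  f14: (p16, p11, p15) → 9.7811
  f15: (p16, p8, p6) → 86.7528
  f16: (p16, p11, p8) → 26.5505
  f17: (p10, p0, p8) → 25.0780
  f18: (p10, p5, p8) → 2.5401
  f19: (p10, p5, p0) → 14.4904
  f20: (p13, p2, p7) → 55.8822
  f21: (p13, p3, p2) → 111.0559
  f22: (p13, p3, p9) → 19.4398
  f23: (p13, p14, p9) → 25.5228
  f24: (p13, p14, p7) → 26.3155
Σ area = 1157.162

Euler: V−E+F = 14−36+24 = 2.

facets=24 area=1157.162


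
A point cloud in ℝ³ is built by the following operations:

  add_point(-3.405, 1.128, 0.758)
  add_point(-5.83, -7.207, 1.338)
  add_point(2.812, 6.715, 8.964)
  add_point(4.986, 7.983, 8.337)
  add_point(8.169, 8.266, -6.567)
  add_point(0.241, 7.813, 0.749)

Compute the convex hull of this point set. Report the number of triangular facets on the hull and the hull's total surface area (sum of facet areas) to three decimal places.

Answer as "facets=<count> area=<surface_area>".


Extreme-point indices: [0, 1, 2, 3, 4, 5] — 6 of 6 on the boundary.

Triangle areas on the boundary:
  f1: (p0, p4, p1) → 49.0600
  f2: (p0, p2, p1) → 42.2760
  f3: (p5, p0, p4) → 37.8674
  f4: (p5, p0, p2) → 33.0241
  f5: (p3, p4, p1) → 148.2142
  f6: (p3, p2, p1) → 17.2860
  f7: (p3, p5, p4) → 47.4954
  f8: (p3, p5, p2) → 11.2435
Σ area = 386.467

Euler: V−E+F = 6−12+8 = 2.

facets=8 area=386.467


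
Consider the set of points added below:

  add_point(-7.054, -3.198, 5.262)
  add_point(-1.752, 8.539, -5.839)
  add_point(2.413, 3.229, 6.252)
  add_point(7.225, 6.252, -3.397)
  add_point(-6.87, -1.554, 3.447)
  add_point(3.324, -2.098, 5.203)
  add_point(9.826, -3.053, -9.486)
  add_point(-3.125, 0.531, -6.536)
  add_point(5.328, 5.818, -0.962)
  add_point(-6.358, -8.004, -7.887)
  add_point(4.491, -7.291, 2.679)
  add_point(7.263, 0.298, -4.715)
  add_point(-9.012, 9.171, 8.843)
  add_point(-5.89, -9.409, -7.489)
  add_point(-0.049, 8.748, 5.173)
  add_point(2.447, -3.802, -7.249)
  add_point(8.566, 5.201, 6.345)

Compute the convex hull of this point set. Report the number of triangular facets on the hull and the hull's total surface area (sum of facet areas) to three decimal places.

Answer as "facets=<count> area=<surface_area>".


facets=18 area=1109.925

11 of the 17 inputs are extreme points: [0, 1, 3, 5, 6, 9, 10, 12, 13, 14, 16].

Per-facet area ½‖(b−a)×(c−a)‖:
  f1: (p10, p16, p6) → 93.9065
  f2: (p10, p13, p6) → 97.9819
  f3: (p10, p0, p13) → 81.5207
  f4: (p9, p13, p6) → 13.0341
  f5: (p9, p1, p6) → 125.4687
  f6: (p9, p1, p12) → 141.6891
  f7: (p9, p0, p12) → 73.6396
  f8: (p9, p0, p13) → 10.7075
  f9: (p14, p16, p12) → 26.2161
  f10: (p14, p1, p12) → 52.5273
  f11: (p3, p16, p6) → 51.5654
  f12: (p3, p1, p6) → 52.6419
  f13: (p3, p14, p16) → 44.4729
  f14: (p3, p14, p1) → 49.1448
  f15: (p5, p10, p0) → 30.5634
  f16: (p5, p10, p16) → 20.2822
  f17: (p5, p0, p12) → 67.8779
  f18: (p5, p16, p12) → 76.6850
Σ area = 1109.925

Check V−E+F: 11 − 27 + 18 = 2.


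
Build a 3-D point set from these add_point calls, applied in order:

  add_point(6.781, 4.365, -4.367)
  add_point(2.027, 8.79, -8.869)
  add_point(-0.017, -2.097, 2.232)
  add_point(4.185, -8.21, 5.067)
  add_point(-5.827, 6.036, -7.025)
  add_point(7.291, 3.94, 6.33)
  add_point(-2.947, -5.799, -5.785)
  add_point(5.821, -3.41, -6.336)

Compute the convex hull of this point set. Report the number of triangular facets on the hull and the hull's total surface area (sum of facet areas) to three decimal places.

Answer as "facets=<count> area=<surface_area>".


facets=12 area=619.073

Extreme-point indices: [0, 1, 2, 3, 4, 5, 6, 7] — 8 of 8 on the boundary.

Facet areas (half cross-product norm):
  f1: (p1, p5, p4) → 71.6075
  f2: (p6, p1, p4) → 51.8239
  f3: (p2, p5, p4) → 68.5809
  f4: (p2, p3, p5) → 40.9145
  f5: (p2, p6, p4) → 55.5173
  f6: (p2, p6, p3) → 36.4172
  f7: (p0, p1, p5) → 33.2451
  f8: (p7, p6, p1) → 59.2763
  f9: (p7, p0, p1) → 30.1445
  f10: (p7, p6, p3) → 54.4964
  f11: (p7, p3, p5) → 74.7353
  f12: (p7, p0, p5) → 42.3142
Σ area = 619.073

Check V−E+F: 8 − 18 + 12 = 2.


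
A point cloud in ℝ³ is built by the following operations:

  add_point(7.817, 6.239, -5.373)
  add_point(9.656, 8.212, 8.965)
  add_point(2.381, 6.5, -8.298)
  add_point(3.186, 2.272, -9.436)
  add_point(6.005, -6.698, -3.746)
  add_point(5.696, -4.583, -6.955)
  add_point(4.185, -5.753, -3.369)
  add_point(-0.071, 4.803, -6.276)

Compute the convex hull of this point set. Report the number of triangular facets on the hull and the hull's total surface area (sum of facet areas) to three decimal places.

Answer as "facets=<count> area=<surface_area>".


facets=12 area=404.936

Extreme-point indices: [0, 1, 2, 3, 4, 5, 6, 7] — 8 of 8 on the boundary.

Area of each hull facet:
  f1: (p0, p4, p1) → 95.9897
  f2: (p6, p1, p7) → 105.1691
  f3: (p6, p4, p1) → 19.8566
  f4: (p6, p3, p7) → 26.1737
  f5: (p2, p3, p7) → 7.8875
  f6: (p2, p0, p3) → 13.7108
  f7: (p2, p1, p7) → 33.1393
  f8: (p2, p0, p1) → 37.0181
  f9: (p5, p6, p4) → 3.9625
  f10: (p5, p6, p3) → 14.2240
  f11: (p5, p0, p4) → 19.6903
  f12: (p5, p0, p3) → 28.1141
Σ area = 404.936

Euler characteristic 8−18+12 = 2 ✓


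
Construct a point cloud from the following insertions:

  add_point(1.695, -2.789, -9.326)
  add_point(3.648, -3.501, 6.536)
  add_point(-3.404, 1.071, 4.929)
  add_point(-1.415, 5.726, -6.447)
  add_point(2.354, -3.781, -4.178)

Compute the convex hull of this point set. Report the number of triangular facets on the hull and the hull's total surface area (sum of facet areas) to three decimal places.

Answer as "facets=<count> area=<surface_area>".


Extreme-point indices: [0, 1, 2, 3, 4] — 5 of 5 on the boundary.

Facet areas (half cross-product norm):
  f1: (p3, p1, p2) → 51.7184
  f2: (p0, p3, p2) → 59.2141
  f3: (p0, p3, p1) → 74.2094
  f4: (p4, p1, p2) → 44.4542
  f5: (p4, p0, p2) → 24.6659
  f6: (p4, p0, p1) → 6.0826
Σ area = 260.345

Euler characteristic 5−9+6 = 2 ✓

facets=6 area=260.345


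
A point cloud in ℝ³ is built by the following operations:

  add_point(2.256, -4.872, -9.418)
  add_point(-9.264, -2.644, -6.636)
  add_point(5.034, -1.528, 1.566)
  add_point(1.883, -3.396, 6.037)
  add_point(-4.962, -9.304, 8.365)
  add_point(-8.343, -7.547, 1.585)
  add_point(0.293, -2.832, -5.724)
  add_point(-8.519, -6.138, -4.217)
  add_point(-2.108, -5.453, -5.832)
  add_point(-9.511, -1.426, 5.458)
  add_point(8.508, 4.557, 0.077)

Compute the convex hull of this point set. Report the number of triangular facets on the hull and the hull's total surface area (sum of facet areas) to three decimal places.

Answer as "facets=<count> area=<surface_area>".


facets=14 area=653.809

Points on the hull: [0, 1, 2, 3, 4, 5, 7, 9, 10] (9 of 11).

Area of each hull facet:
  f1: (p1, p10, p9) → 115.8537
  f2: (p1, p0, p10) → 88.1996
  f3: (p3, p10, p9) → 63.1370
  f4: (p3, p4, p9) → 43.1845
  f5: (p7, p0, p4) → 79.4189
  f6: (p7, p1, p0) → 25.5634
  f7: (p2, p0, p4) → 84.2544
  f8: (p2, p3, p4) → 16.2966
  f9: (p2, p0, p10) → 41.7566
  f10: (p2, p3, p10) → 14.7899
  f11: (p5, p4, p9) → 27.9398
  f12: (p5, p7, p4) → 9.4825
  f13: (p5, p1, p9) → 35.2751
  f14: (p5, p7, p1) → 8.6568
Σ area = 653.809

Euler: V−E+F = 9−21+14 = 2.


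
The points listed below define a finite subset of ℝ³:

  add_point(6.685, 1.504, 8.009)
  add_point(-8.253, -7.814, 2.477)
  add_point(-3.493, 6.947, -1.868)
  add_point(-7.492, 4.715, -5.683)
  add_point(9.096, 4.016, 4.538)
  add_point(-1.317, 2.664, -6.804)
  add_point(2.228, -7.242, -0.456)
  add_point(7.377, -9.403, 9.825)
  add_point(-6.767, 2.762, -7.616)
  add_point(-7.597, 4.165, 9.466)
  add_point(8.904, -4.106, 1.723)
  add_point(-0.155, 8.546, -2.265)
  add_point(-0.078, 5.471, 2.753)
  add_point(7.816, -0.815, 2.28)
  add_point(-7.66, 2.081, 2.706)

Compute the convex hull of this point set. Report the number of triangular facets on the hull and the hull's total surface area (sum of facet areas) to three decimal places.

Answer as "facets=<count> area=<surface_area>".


facets=20 area=952.854

Hull vertices (12/15): indices [0, 1, 2, 3, 4, 5, 6, 7, 8, 9, 10, 11].

Facet areas (half cross-product norm):
  f1: (p9, p7, p1) → 118.5078
  f2: (p6, p7, p1) → 62.7479
  f3: (p6, p8, p1) → 75.8683
  f4: (p0, p7, p4) → 22.0261
  f5: (p0, p9, p4) → 31.9236
  f6: (p0, p9, p7) → 78.8204
  f7: (p11, p9, p4) → 88.5798
  f8: (p10, p7, p4) → 40.8622
  f9: (p10, p6, p7) → 37.4056
  f10: (p3, p11, p8) → 11.9451
  f11: (p3, p8, p1) → 20.8800
  f12: (p3, p9, p1) → 92.8115
  f13: (p5, p6, p8) → 31.3783
  f14: (p5, p10, p6) → 47.1436
  f15: (p5, p11, p8) → 20.1765
  f16: (p5, p11, p4) → 45.8063
  f17: (p5, p10, p4) → 62.5392
  f18: (p2, p11, p9) → 20.0484
  f19: (p2, p3, p9) → 35.3984
  f20: (p2, p3, p11) → 7.9851
Σ area = 952.854

Check V−E+F: 12 − 30 + 20 = 2.


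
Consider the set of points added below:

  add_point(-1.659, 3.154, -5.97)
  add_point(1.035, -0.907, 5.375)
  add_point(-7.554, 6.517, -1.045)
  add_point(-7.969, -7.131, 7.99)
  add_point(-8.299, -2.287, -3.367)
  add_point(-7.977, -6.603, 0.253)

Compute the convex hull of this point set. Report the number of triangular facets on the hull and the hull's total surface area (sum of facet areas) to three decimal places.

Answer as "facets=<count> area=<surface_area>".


facets=8 area=357.239

Hull vertices (6/6): indices [0, 1, 2, 3, 4, 5].

Triangle areas on the boundary:
  f1: (p3, p2, p4) → 55.8454
  f2: (p3, p2, p1) → 73.0371
  f3: (p0, p2, p4) → 33.6342
  f4: (p0, p2, p1) → 50.0668
  f5: (p5, p3, p4) → 15.7890
  f6: (p5, p3, p1) → 42.0324
  f7: (p5, p0, p4) → 20.0945
  f8: (p5, p0, p1) → 66.7401
Σ area = 357.239

Check V−E+F: 6 − 12 + 8 = 2.


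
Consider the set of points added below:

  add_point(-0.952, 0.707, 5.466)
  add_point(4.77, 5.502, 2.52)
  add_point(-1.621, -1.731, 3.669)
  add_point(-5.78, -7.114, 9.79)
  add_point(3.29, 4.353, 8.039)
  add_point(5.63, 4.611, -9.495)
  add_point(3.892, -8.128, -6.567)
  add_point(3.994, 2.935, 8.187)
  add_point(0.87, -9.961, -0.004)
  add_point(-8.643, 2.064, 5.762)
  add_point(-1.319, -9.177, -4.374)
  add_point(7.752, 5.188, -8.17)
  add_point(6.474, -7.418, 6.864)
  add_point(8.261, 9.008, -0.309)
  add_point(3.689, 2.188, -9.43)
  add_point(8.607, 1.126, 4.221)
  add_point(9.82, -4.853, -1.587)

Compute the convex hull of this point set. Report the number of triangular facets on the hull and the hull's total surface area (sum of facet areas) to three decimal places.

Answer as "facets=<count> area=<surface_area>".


Hull vertices (14/17): indices [3, 4, 5, 6, 7, 8, 9, 10, 11, 12, 13, 14, 15, 16].

Facet areas (half cross-product norm):
  f1: (p5, p13, p9) → 100.8178
  f2: (p11, p13, p16) → 52.8402
  f3: (p11, p5, p13) → 8.9096
  f4: (p6, p11, p16) → 50.8469
  f5: (p6, p11, p5) → 16.5442
  f6: (p6, p12, p16) → 39.0873
  f7: (p4, p13, p9) → 61.5228
  f8: (p15, p13, p16) → 36.8156
  f9: (p15, p12, p16) → 34.9974
  f10: (p3, p10, p9) → 77.1055
  f11: (p3, p4, p9) → 63.4558
  f12: (p14, p6, p5) → 11.0812
  f13: (p14, p6, p10) → 29.7225
  f14: (p14, p5, p9) → 27.6397
  f15: (p14, p10, p9) → 110.9641
  f16: (p8, p6, p10) → 14.2230
  f17: (p8, p6, p12) → 32.3037
  f18: (p8, p3, p10) → 27.1848
  f19: (p8, p3, p12) → 52.9638
  f20: (p7, p15, p12) → 29.0754
  f21: (p7, p3, p12) → 64.9573
  f22: (p7, p3, p4) → 10.5532
  f23: (p7, p4, p13) → 8.2862
  f24: (p7, p15, p13) → 28.8509
Σ area = 990.749

Euler: V−E+F = 14−36+24 = 2.

facets=24 area=990.749


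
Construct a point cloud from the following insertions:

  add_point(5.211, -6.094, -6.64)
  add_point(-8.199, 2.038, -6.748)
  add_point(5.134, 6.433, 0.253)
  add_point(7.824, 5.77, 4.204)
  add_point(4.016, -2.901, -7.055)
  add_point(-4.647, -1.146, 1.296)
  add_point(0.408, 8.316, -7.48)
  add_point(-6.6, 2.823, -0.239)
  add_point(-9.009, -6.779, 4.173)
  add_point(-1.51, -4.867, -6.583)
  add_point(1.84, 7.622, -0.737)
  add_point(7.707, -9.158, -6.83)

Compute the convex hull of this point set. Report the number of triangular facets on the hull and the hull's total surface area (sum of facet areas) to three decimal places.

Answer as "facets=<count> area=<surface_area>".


9 of the 12 inputs are extreme points: [1, 3, 4, 6, 7, 8, 9, 10, 11].

Facet areas (half cross-product norm):
  f1: (p11, p3, p8) → 170.2561
  f2: (p6, p11, p3) → 122.2770
  f3: (p9, p11, p8) → 59.4110
  f4: (p7, p3, p8) → 80.4536
  f5: (p4, p6, p11) → 9.4212
  f6: (p10, p6, p3) → 17.2592
  f7: (p10, p7, p3) → 33.4761
  f8: (p10, p7, p6) → 33.5689
  f9: (p1, p9, p8) → 61.2260
  f10: (p1, p7, p8) → 35.5289
  f11: (p1, p7, p6) → 35.3517
  f12: (p1, p4, p6) → 59.7453
  f13: (p1, p9, p11) → 17.5838
  f14: (p1, p4, p11) → 29.2037
Σ area = 764.763

Euler characteristic 9−21+14 = 2 ✓

facets=14 area=764.763


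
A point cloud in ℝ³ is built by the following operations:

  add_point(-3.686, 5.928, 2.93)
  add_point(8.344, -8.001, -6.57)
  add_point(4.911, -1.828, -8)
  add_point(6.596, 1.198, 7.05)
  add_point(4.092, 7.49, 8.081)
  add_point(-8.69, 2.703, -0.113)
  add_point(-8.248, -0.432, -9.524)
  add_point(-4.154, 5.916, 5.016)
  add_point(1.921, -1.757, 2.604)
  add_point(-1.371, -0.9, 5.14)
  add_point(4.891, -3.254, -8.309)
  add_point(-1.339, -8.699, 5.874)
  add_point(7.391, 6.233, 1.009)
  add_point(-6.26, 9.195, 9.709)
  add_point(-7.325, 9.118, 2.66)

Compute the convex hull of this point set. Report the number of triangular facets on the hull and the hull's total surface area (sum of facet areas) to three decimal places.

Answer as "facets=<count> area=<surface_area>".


Points on the hull: [1, 2, 3, 4, 5, 6, 10, 11, 12, 13, 14] (11 of 15).

Triangle areas on the boundary:
  f1: (p11, p13, p5) → 89.1230
  f2: (p3, p11, p1) → 94.4094
  f3: (p3, p11, p13) → 97.4181
  f4: (p12, p3, p1) → 62.5948
  f5: (p2, p12, p1) → 42.1455
  f6: (p14, p13, p5) → 22.9959
  f7: (p4, p3, p13) → 30.9036
  f8: (p4, p12, p3) → 24.3984
  f9: (p4, p14, p13) → 37.8455
  f10: (p4, p14, p12) → 50.3573
  f11: (p10, p2, p1) → 3.2338
  f12: (p6, p14, p5) → 27.0151
  f13: (p6, p10, p2) → 9.6984
  f14: (p6, p2, p12) → 80.2940
  f15: (p6, p14, p12) → 115.7361
  f16: (p6, p10, p1) → 27.9206
  f17: (p6, p11, p5) → 73.1057
  f18: (p6, p11, p1) → 133.1827
Σ area = 1022.378

Euler: V−E+F = 11−27+18 = 2.

facets=18 area=1022.378
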